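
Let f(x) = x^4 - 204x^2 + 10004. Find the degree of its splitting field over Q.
[K : Q] = 4

Solving the quadratic in x^2: x^2 = (204 ± √(204^2 - 4·10004))/2 = (204 ± √1600)/2 = (204 ± 40)/2, giving x^2 = 82 or x^2 = 122. So f(x) = (x^2 - 82)(x^2 - 122) and the roots of f are ±√82, ±√122. Hence the splitting field is K = Q(√82, √122). Since 82 and 122 are distinct squarefree integers > 1, their product 10004 is not a perfect square, so √122 ∉ Q(√82). By the tower law [K:Q] = [Q(√82,√122):Q(√82)] · [Q(√82):Q] = 2 · 2 = 4.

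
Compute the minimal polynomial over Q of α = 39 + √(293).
m_α(x) = x^2 - 78x + 1228

From α - 39 = √(293), squaring gives (α - 39)^2 = 293, i.e. α^2 - 78α + 1521 = 293, so α^2 - 78α + 1228 = 0. The discriminant of x^2 - 78x + 1228 is (-78)^2 - 4·(1228) = 6084 - 4912 = 1172, and 4·(293) is not a perfect square in Q since 293 is squarefree and ≠ 1. Hence x^2 - 78x + 1228 is irreducible over Q and is the minimal polynomial of α.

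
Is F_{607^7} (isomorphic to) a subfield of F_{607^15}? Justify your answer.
No: F_{607^7} is not a subfield of F_{607^15}

F_{p^m} embeds in F_{p^n} iff m | n. Here 7 ∤ 15 (since 15 = 2·7 + 1 with remainder 1 ≠ 0), so F_{607^7} is not a subfield of F_{607^15}. Equivalently: if it were, the tower law would give 7 = [F_{607^7}:F_607] dividing [F_{607^15}:F_607] = 15, contradiction.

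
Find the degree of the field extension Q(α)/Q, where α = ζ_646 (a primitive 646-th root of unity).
[Q(α):Q] = 288

The minimal polynomial of ζ_646 over Q is the 646-th cyclotomic polynomial Φ_646(x), which is irreducible over Q and has degree φ(646) = 288. Hence [Q(α):Q] = φ(646) = 288.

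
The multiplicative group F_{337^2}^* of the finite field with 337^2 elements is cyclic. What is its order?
|F_{337^2}^*| = 113568

F_{337^2} has 337^2 = 113569 elements; its multiplicative group consists of all nonzero elements, so |F_{337^2}^*| = 113569 - 1 = 113568. (It is cyclic since any finite subgroup of the multiplicative group of a field is cyclic.)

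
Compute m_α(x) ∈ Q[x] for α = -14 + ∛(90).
m_α(x) = x^3 + 42x^2 + 588x + 2654

Set β = α + 14 = ∛(90), so β^3 = 90. Then (α + 14)^3 - 90 = 0, i.e. α is a root of g(x) = (x + 14)^3 - 90 = x^3 + 42x^2 + 588x + 2654. Since g(x) = h(x + 14) where h(x) = x^3 - 90, and h is irreducible over Q (because 90 is not a perfect cube, so h has no rational root, and a monic cubic with no rational root is irreducible), g is also irreducible (irreducibility is preserved under the substitution x → x + 14). Hence m_α(x) = x^3 + 42x^2 + 588x + 2654.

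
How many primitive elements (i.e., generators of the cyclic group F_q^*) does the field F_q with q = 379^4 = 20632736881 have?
There are φ(20632736880) = 4467778560 primitive elements

F_q^* is cyclic of order q - 1 = 20632736880. A cyclic group of order m has exactly φ(m) generators. Here m = 20632736880 = 2^4 · 3^3 · 5 · 7 · 19 · 71821, so the number of primitive elements is φ(20632736880) = 4467778560.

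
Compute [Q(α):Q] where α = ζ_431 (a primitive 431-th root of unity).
[Q(α):Q] = 430

The minimal polynomial of ζ_431 over Q is the 431-th cyclotomic polynomial Φ_431(x), which is irreducible over Q and has degree φ(431) = 430. Hence [Q(α):Q] = φ(431) = 430.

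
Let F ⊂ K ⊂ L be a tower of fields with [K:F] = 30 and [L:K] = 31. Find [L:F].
[L:F] = 930

The tower law says that for any tower of field extensions F ⊂ K ⊂ L with finite degrees, [L:F] = [L:K] · [K:F]. Here this gives [L:F] = 31 · 30 = 930.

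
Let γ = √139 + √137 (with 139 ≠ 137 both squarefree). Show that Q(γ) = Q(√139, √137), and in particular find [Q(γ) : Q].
[Q(γ) : Q] = 4 (equivalently, Q(γ) = Q(√139, √137))

Obviously Q(γ) ⊆ Q(√139, √137), and [Q(√139, √137):Q] = 4 (since 139, 137 are distinct squarefree integers > 1 with 19043 not a perfect square). To show equality we compute the minimal polynomial of γ. From γ = √139 + √137: γ^2 = 139 + 2√(19043) + 137 = 276 + 2√(19043), so γ^2 - 276 = 2√(19043); squaring, (γ^2 - 276)^2 = 4·19043, i.e. γ^4 - 552γ^2 + 76176 - 76172 = 0, i.e. γ^4 - 552γ^2 + 4 = 0. So γ is a root of x^4 - 552x^2 + 4. This polynomial is irreducible over Q: it has no rational root (each ±√139 ± √137 is irrational), and any factorization into two quadratics over Q would force √(19043) ∈ Q (pairing opposite roots) or √139, √137 ∈ Q (other pairings), all impossible. Hence [Q(γ):Q] = 4 = [Q(√139, √137):Q], so Q(γ) = Q(√139, √137).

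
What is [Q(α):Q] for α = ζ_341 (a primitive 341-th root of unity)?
[Q(α):Q] = 300

The minimal polynomial of ζ_341 over Q is the 341-th cyclotomic polynomial Φ_341(x), which is irreducible over Q and has degree φ(341) = 300. Hence [Q(α):Q] = φ(341) = 300.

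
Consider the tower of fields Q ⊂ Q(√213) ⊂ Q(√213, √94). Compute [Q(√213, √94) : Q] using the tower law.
[Q(√213, √94) : Q] = 4

[Q(√213):Q] = 2 (min poly x^2 - 213, irreducible since 213 is squarefree > 1). For the top step, suppose √94 ∈ Q(√213), say √94 = c + d√213 with c, d ∈ Q. Squaring: 94 = c^2 + 213d^2 + 2cd√213. Since √213 ∉ Q this forces 2cd = 0. If d = 0 then √94 = c ∈ Q, contradicting 94 squarefree > 1. If c = 0 then 94 = 213d^2, so 213·94 = (213d)^2 is a perfect square in Q — but 213·94 = 20022 is not a perfect square (since 213 and 94 are distinct squarefree integers). Contradiction. Hence √94 ∉ Q(√213), so x^2 - 94 stays irreducible over Q(√213) and [Q(√213, √94) : Q(√213)] = 2. By the tower law, [Q(√213, √94) : Q] = 2 · 2 = 4.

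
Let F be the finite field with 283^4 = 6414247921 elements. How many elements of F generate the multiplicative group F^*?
There are φ(6414247920) = 1650288640 primitive elements

F_q^* is cyclic of order q - 1 = 6414247920. A cyclic group of order m has exactly φ(m) generators. Here m = 6414247920 = 2^4 · 3 · 5 · 47 · 71 · 8009, so the number of primitive elements is φ(6414247920) = 1650288640.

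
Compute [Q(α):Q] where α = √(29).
[Q(α):Q] = 2

[Q(α):Q] equals the degree of the minimal polynomial of α. Here α^2 = 29 and x^2 - 29 is irreducible (d = 29 is squarefree, ≠ 1, hence not a square), so deg(m_α) = 2. Thus [Q(α):Q] = 2.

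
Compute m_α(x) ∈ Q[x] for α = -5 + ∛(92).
m_α(x) = x^3 + 15x^2 + 75x + 33

Set β = α + 5 = ∛(92), so β^3 = 92. Then (α + 5)^3 - 92 = 0, i.e. α is a root of g(x) = (x + 5)^3 - 92 = x^3 + 15x^2 + 75x + 33. Since g(x) = h(x + 5) where h(x) = x^3 - 92, and h is irreducible over Q (because 92 is not a perfect cube, so h has no rational root, and a monic cubic with no rational root is irreducible), g is also irreducible (irreducibility is preserved under the substitution x → x + 5). Hence m_α(x) = x^3 + 15x^2 + 75x + 33.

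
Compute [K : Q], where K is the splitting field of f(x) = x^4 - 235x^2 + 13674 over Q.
[K : Q] = 4

Solving the quadratic in x^2: x^2 = (235 ± √(235^2 - 4·13674))/2 = (235 ± √529)/2 = (235 ± 23)/2, giving x^2 = 129 or x^2 = 106. So f(x) = (x^2 - 129)(x^2 - 106) and the roots of f are ±√129, ±√106. Hence the splitting field is K = Q(√129, √106). Since 129 and 106 are distinct squarefree integers > 1, their product 13674 is not a perfect square, so √106 ∉ Q(√129). By the tower law [K:Q] = [Q(√129,√106):Q(√129)] · [Q(√129):Q] = 2 · 2 = 4.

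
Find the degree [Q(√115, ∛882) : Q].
[Q(√115, ∛882) : Q] = 6

Let L = Q(√115, ∛882). Since Q(√115) ⊂ L and [Q(√115):Q] = 2, the tower law gives 2 | [L:Q]. Likewise Q(∛882) ⊂ L with [Q(∛882):Q] = 3 (because 882 is not a perfect cube), so 3 | [L:Q]. As gcd(2,3) = 1, [L:Q] is divisible by 6. Conversely L is generated over Q by √115 and ∛882, so [L:Q] ≤ 2·3 = 6. Therefore [Q(√115, ∛882) : Q] = 6.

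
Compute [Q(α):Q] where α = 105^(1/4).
[Q(α):Q] = 4

α is a root of x^4 - 105. By Eisenstein's criterion at the prime p = 3 (which divides the constant term 105 but p^2 = 9 does not, since 105 is squarefree), x^4 - 105 is irreducible over Q. Hence [Q(α):Q] = 4.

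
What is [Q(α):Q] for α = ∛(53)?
[Q(α):Q] = 3

The minimal polynomial of α is x^3 - 53, irreducible over Q since 53 is not a perfect cube (so x^3 - 53 has no rational root). Hence [Q(α):Q] = deg(m_α) = 3.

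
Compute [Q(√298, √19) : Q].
[Q(√298, √19) : Q] = 4

[Q(√298):Q] = 2 (min poly x^2 - 298, irreducible since 298 is squarefree > 1). For the top step, suppose √19 ∈ Q(√298), say √19 = c + d√298 with c, d ∈ Q. Squaring: 19 = c^2 + 298d^2 + 2cd√298. Since √298 ∉ Q this forces 2cd = 0. If d = 0 then √19 = c ∈ Q, contradicting 19 squarefree > 1. If c = 0 then 19 = 298d^2, so 298·19 = (298d)^2 is a perfect square in Q — but 298·19 = 5662 is not a perfect square (since 298 and 19 are distinct squarefree integers). Contradiction. Hence √19 ∉ Q(√298), so x^2 - 19 stays irreducible over Q(√298) and [Q(√298, √19) : Q(√298)] = 2. By the tower law, [Q(√298, √19) : Q] = 2 · 2 = 4.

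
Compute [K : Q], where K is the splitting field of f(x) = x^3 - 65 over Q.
[K : Q] = 6

The roots of x^3 - 65 are ∛65, ω∛65, ω^2∛65 where ω = e^(2πi/3) is a primitive cube root of unity, so K = Q(∛65, ω). Now [Q(∛65):Q] = 3 (since 65 is not a perfect cube, x^3 - 65 is irreducible) and [Q(ω):Q] = 2. Both 2 and 3 divide [K:Q], and [K:Q] ≤ 3·2 = 6, so [K:Q] = 6. (Equivalently: Q(∛65) ⊂ R but ω ∉ R, so [K : Q(∛65)] = 2.)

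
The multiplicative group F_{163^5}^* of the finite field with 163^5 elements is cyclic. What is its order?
|F_{163^5}^*| = 115063617042

F_{163^5} has 163^5 = 115063617043 elements; its multiplicative group consists of all nonzero elements, so |F_{163^5}^*| = 115063617043 - 1 = 115063617042. (It is cyclic since any finite subgroup of the multiplicative group of a field is cyclic.)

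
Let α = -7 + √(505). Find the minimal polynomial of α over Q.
m_α(x) = x^2 + 14x - 456

From α + 7 = √(505), squaring gives (α + 7)^2 = 505, i.e. α^2 + 14α + 49 = 505, so α^2 + 14α - 456 = 0. The discriminant of x^2 + 14x - 456 is (14)^2 - 4·(-456) = 196 + 1824 = 2020, and 4·(505) is not a perfect square in Q since 505 is squarefree and ≠ 1. Hence x^2 + 14x - 456 is irreducible over Q and is the minimal polynomial of α.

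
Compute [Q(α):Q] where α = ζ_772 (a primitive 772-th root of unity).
[Q(α):Q] = 384

The minimal polynomial of ζ_772 over Q is the 772-th cyclotomic polynomial Φ_772(x), which is irreducible over Q and has degree φ(772) = 384. Hence [Q(α):Q] = φ(772) = 384.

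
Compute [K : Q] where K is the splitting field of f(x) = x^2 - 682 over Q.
[K : Q] = 2

f(x) = x^2 - 682 factors as (x - √682)(x + √682). The splitting field is K = Q(√682). Since 682 is squarefree and > 1, it is not a perfect square, so x^2 - 682 is irreducible over Q and [Q(√682) : Q] = 2. Hence [K : Q] = 2.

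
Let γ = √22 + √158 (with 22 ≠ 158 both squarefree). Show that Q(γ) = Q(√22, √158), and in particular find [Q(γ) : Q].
[Q(γ) : Q] = 4 (equivalently, Q(γ) = Q(√22, √158))

Obviously Q(γ) ⊆ Q(√22, √158), and [Q(√22, √158):Q] = 4 (since 22, 158 are distinct squarefree integers > 1 with 3476 not a perfect square). To show equality we compute the minimal polynomial of γ. From γ = √22 + √158: γ^2 = 22 + 2√(3476) + 158 = 180 + 2√(3476), so γ^2 - 180 = 2√(3476); squaring, (γ^2 - 180)^2 = 4·3476, i.e. γ^4 - 360γ^2 + 32400 - 13904 = 0, i.e. γ^4 - 360γ^2 + 18496 = 0. So γ is a root of x^4 - 360x^2 + 18496. This polynomial is irreducible over Q: it has no rational root (each ±√22 ± √158 is irrational), and any factorization into two quadratics over Q would force √(3476) ∈ Q (pairing opposite roots) or √22, √158 ∈ Q (other pairings), all impossible. Hence [Q(γ):Q] = 4 = [Q(√22, √158):Q], so Q(γ) = Q(√22, √158).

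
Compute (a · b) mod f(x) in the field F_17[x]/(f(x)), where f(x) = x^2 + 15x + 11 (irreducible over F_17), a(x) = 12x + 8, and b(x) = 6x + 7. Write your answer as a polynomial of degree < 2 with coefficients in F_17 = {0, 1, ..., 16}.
a · b ≡ 4x + 12 (mod f(x))

Multiply in F_17[x]: a(x)·b(x) = (12x + 8)·(6x + 7) = 4x^2 + 13x + 5. This has degree ≥ 2, so divide by f(x) over F_17: 4x^2 + 13x + 5 = (4)·(x^2 + 15x + 11) + (4x + 12). Hence a·b ≡ 4x + 12 (mod f). (F_17[x]/(f) is a field with 17^2 = 289 elements since f is irreducible of degree 2.)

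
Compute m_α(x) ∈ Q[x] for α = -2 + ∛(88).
m_α(x) = x^3 + 6x^2 + 12x - 80

Set β = α + 2 = ∛(88), so β^3 = 88. Then (α + 2)^3 - 88 = 0, i.e. α is a root of g(x) = (x + 2)^3 - 88 = x^3 + 6x^2 + 12x - 80. Since g(x) = h(x + 2) where h(x) = x^3 - 88, and h is irreducible over Q (because 88 is not a perfect cube, so h has no rational root, and a monic cubic with no rational root is irreducible), g is also irreducible (irreducibility is preserved under the substitution x → x + 2). Hence m_α(x) = x^3 + 6x^2 + 12x - 80.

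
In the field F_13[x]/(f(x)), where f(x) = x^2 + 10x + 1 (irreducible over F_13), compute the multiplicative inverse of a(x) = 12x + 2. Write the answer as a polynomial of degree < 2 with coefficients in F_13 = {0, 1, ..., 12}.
a(x)^(-1) ≡ 12x + 1 (mod f(x))

Since f is irreducible over F_13, F_13[x]/(f) is a field and a(x) ≠ 0 has an inverse. Apply the extended Euclidean algorithm to f(x) and a(x) in F_13[x]: f(x) = (12x + 1)·a(x) + (12). The last nonzero remainder is the constant 12 = gcd(f, a) in F_13. Back-substituting through the division chain expresses 12 = s(x)·a(x) + t(x)·f(x) with s(x) ≡ x + 12 (mod f), so (x + 12)·a(x) ≡ 12 (mod f). Multiplying by 12^(-1) ≡ 12 in F_13 gives a(x)^(-1) ≡ 12·(x + 12) ≡ 12x + 1 (mod f). Check: (12x + 2)·(12x + 1) = x^2 + 10x + 2 ≡ 1 (mod x^2 + 10x + 1).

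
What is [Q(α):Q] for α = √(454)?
[Q(α):Q] = 2

[Q(α):Q] equals the degree of the minimal polynomial of α. Here α^2 = 454 and x^2 - 454 is irreducible (d = 454 is squarefree, ≠ 1, hence not a square), so deg(m_α) = 2. Thus [Q(α):Q] = 2.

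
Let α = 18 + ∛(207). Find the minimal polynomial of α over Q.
m_α(x) = x^3 - 54x^2 + 972x - 6039

Set β = α - 18 = ∛(207), so β^3 = 207. Then (α - 18)^3 - 207 = 0, i.e. α is a root of g(x) = (x - 18)^3 - 207 = x^3 - 54x^2 + 972x - 6039. Since g(x) = h(x - 18) where h(x) = x^3 - 207, and h is irreducible over Q (because 207 is not a perfect cube, so h has no rational root, and a monic cubic with no rational root is irreducible), g is also irreducible (irreducibility is preserved under the substitution x → x - 18). Hence m_α(x) = x^3 - 54x^2 + 972x - 6039.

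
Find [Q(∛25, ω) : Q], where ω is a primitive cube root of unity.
[Q(∛25, ω) : Q] = 6

[Q(∛25):Q] = 3 (min poly x^3 - 25, irreducible since 25 is not a perfect cube). [Q(ω):Q] = 2 (min poly x^2 + x + 1). Since Q(∛25) ⊂ R and ω ∉ R, we have ω ∉ Q(∛25), so x^2 + x + 1 remains irreducible over Q(∛25) and [Q(∛25, ω) : Q(∛25)] = 2. By the tower law, [Q(∛25, ω) : Q] = 3 · 2 = 6. (In fact Q(∛25, ω) is the splitting field of x^3 - 25 over Q.)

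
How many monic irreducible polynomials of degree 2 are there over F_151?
There are 11325 monic irreducible polynomials of degree 2 over F_151

Each element of F_{151^2} that lies in no proper subfield is a root of exactly one monic irreducible of degree 2 over F_151, and each such polynomial has 2 distinct roots in F_{151^2}. By Möbius inversion the count is N_151(2) = (1/2) Σ_{d|2} μ(2/d) · 151^d = (1/2)(μ(2)·151^1 + μ(1)·151^2) = 22650/2 = 11325.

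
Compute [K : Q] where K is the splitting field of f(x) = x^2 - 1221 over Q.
[K : Q] = 2

f(x) = x^2 - 1221 factors as (x - √1221)(x + √1221). The splitting field is K = Q(√1221). Since 1221 is squarefree and > 1, it is not a perfect square, so x^2 - 1221 is irreducible over Q and [Q(√1221) : Q] = 2. Hence [K : Q] = 2.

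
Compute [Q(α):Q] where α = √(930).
[Q(α):Q] = 2

[Q(α):Q] equals the degree of the minimal polynomial of α. Here α^2 = 930 and x^2 - 930 is irreducible (d = 930 is squarefree, ≠ 1, hence not a square), so deg(m_α) = 2. Thus [Q(α):Q] = 2.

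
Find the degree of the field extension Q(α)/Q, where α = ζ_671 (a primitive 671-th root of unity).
[Q(α):Q] = 600

The minimal polynomial of ζ_671 over Q is the 671-th cyclotomic polynomial Φ_671(x), which is irreducible over Q and has degree φ(671) = 600. Hence [Q(α):Q] = φ(671) = 600.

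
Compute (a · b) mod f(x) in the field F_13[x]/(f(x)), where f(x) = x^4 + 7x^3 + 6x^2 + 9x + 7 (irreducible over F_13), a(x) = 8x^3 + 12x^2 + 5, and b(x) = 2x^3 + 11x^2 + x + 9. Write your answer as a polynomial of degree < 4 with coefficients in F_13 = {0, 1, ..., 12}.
a · b ≡ 6x^3 + 8x^2 + 12x + 10 (mod f(x))

Multiply in F_13[x]: a(x)·b(x) = (8x^3 + 12x^2 + 5)·(2x^3 + 11x^2 + x + 9) = 3x^6 + 8x^5 + 10x^4 + 3x^3 + 7x^2 + 5x + 6. This has degree ≥ 4, so divide by f(x) over F_13: 3x^6 + 8x^5 + 10x^4 + 3x^3 + 7x^2 + 5x + 6 = (3x^2 + 5)·(x^4 + 7x^3 + 6x^2 + 9x + 7) + (6x^3 + 8x^2 + 12x + 10). Hence a·b ≡ 6x^3 + 8x^2 + 12x + 10 (mod f). (F_13[x]/(f) is a field with 13^4 = 28561 elements since f is irreducible of degree 4.)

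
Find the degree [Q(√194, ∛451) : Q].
[Q(√194, ∛451) : Q] = 6

Let L = Q(√194, ∛451). Since Q(√194) ⊂ L and [Q(√194):Q] = 2, the tower law gives 2 | [L:Q]. Likewise Q(∛451) ⊂ L with [Q(∛451):Q] = 3 (because 451 is not a perfect cube), so 3 | [L:Q]. As gcd(2,3) = 1, [L:Q] is divisible by 6. Conversely L is generated over Q by √194 and ∛451, so [L:Q] ≤ 2·3 = 6. Therefore [Q(√194, ∛451) : Q] = 6.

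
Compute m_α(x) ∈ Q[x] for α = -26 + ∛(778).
m_α(x) = x^3 + 78x^2 + 2028x + 16798

Set β = α + 26 = ∛(778), so β^3 = 778. Then (α + 26)^3 - 778 = 0, i.e. α is a root of g(x) = (x + 26)^3 - 778 = x^3 + 78x^2 + 2028x + 16798. Since g(x) = h(x + 26) where h(x) = x^3 - 778, and h is irreducible over Q (because 778 is not a perfect cube, so h has no rational root, and a monic cubic with no rational root is irreducible), g is also irreducible (irreducibility is preserved under the substitution x → x + 26). Hence m_α(x) = x^3 + 78x^2 + 2028x + 16798.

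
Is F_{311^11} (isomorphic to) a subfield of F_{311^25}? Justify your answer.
No: F_{311^11} is not a subfield of F_{311^25}

F_{p^m} embeds in F_{p^n} iff m | n. Here 11 ∤ 25 (since 25 = 2·11 + 3 with remainder 3 ≠ 0), so F_{311^11} is not a subfield of F_{311^25}. Equivalently: if it were, the tower law would give 11 = [F_{311^11}:F_311] dividing [F_{311^25}:F_311] = 25, contradiction.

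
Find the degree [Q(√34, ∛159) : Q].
[Q(√34, ∛159) : Q] = 6

Let L = Q(√34, ∛159). Since Q(√34) ⊂ L and [Q(√34):Q] = 2, the tower law gives 2 | [L:Q]. Likewise Q(∛159) ⊂ L with [Q(∛159):Q] = 3 (because 159 is not a perfect cube), so 3 | [L:Q]. As gcd(2,3) = 1, [L:Q] is divisible by 6. Conversely L is generated over Q by √34 and ∛159, so [L:Q] ≤ 2·3 = 6. Therefore [Q(√34, ∛159) : Q] = 6.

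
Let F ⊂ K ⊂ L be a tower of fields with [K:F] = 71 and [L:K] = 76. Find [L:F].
[L:F] = 5396

The tower law says that for any tower of field extensions F ⊂ K ⊂ L with finite degrees, [L:F] = [L:K] · [K:F]. Here this gives [L:F] = 76 · 71 = 5396.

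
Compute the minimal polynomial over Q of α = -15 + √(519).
m_α(x) = x^2 + 30x - 294

From α + 15 = √(519), squaring gives (α + 15)^2 = 519, i.e. α^2 + 30α + 225 = 519, so α^2 + 30α - 294 = 0. The discriminant of x^2 + 30x - 294 is (30)^2 - 4·(-294) = 900 + 1176 = 2076, and 4·(519) is not a perfect square in Q since 519 is squarefree and ≠ 1. Hence x^2 + 30x - 294 is irreducible over Q and is the minimal polynomial of α.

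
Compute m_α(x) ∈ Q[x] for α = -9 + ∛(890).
m_α(x) = x^3 + 27x^2 + 243x - 161

Set β = α + 9 = ∛(890), so β^3 = 890. Then (α + 9)^3 - 890 = 0, i.e. α is a root of g(x) = (x + 9)^3 - 890 = x^3 + 27x^2 + 243x - 161. Since g(x) = h(x + 9) where h(x) = x^3 - 890, and h is irreducible over Q (because 890 is not a perfect cube, so h has no rational root, and a monic cubic with no rational root is irreducible), g is also irreducible (irreducibility is preserved under the substitution x → x + 9). Hence m_α(x) = x^3 + 27x^2 + 243x - 161.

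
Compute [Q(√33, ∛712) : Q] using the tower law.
[Q(√33, ∛712) : Q] = 6

Let L = Q(√33, ∛712). Since Q(√33) ⊂ L and [Q(√33):Q] = 2, the tower law gives 2 | [L:Q]. Likewise Q(∛712) ⊂ L with [Q(∛712):Q] = 3 (because 712 is not a perfect cube), so 3 | [L:Q]. As gcd(2,3) = 1, [L:Q] is divisible by 6. Conversely L is generated over Q by √33 and ∛712, so [L:Q] ≤ 2·3 = 6. Therefore [Q(√33, ∛712) : Q] = 6.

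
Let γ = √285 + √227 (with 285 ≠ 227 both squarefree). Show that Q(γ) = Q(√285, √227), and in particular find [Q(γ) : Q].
[Q(γ) : Q] = 4 (equivalently, Q(γ) = Q(√285, √227))

Obviously Q(γ) ⊆ Q(√285, √227), and [Q(√285, √227):Q] = 4 (since 285, 227 are distinct squarefree integers > 1 with 64695 not a perfect square). To show equality we compute the minimal polynomial of γ. From γ = √285 + √227: γ^2 = 285 + 2√(64695) + 227 = 512 + 2√(64695), so γ^2 - 512 = 2√(64695); squaring, (γ^2 - 512)^2 = 4·64695, i.e. γ^4 - 1024γ^2 + 262144 - 258780 = 0, i.e. γ^4 - 1024γ^2 + 3364 = 0. So γ is a root of x^4 - 1024x^2 + 3364. This polynomial is irreducible over Q: it has no rational root (each ±√285 ± √227 is irrational), and any factorization into two quadratics over Q would force √(64695) ∈ Q (pairing opposite roots) or √285, √227 ∈ Q (other pairings), all impossible. Hence [Q(γ):Q] = 4 = [Q(√285, √227):Q], so Q(γ) = Q(√285, √227).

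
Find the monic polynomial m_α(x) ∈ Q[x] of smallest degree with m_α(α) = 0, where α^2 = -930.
m_α(x) = x^2 + 930

α satisfies α^2 + 930 = 0, so x^2 + 930 annihilates α. Since d = -930 is squarefree and ≠ 1, it is not a perfect square in Q, so x^2 + 930 has no rational root and is therefore irreducible over Q (a degree-2 polynomial over a field is irreducible iff it has no root). Hence m_α(x) = x^2 + 930.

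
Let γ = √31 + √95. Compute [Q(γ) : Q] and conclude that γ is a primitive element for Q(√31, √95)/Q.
[Q(γ) : Q] = 4 (equivalently, Q(γ) = Q(√31, √95))

Obviously Q(γ) ⊆ Q(√31, √95), and [Q(√31, √95):Q] = 4 (since 31, 95 are distinct squarefree integers > 1 with 2945 not a perfect square). To show equality we compute the minimal polynomial of γ. From γ = √31 + √95: γ^2 = 31 + 2√(2945) + 95 = 126 + 2√(2945), so γ^2 - 126 = 2√(2945); squaring, (γ^2 - 126)^2 = 4·2945, i.e. γ^4 - 252γ^2 + 15876 - 11780 = 0, i.e. γ^4 - 252γ^2 + 4096 = 0. So γ is a root of x^4 - 252x^2 + 4096. This polynomial is irreducible over Q: it has no rational root (each ±√31 ± √95 is irrational), and any factorization into two quadratics over Q would force √(2945) ∈ Q (pairing opposite roots) or √31, √95 ∈ Q (other pairings), all impossible. Hence [Q(γ):Q] = 4 = [Q(√31, √95):Q], so Q(γ) = Q(√31, √95).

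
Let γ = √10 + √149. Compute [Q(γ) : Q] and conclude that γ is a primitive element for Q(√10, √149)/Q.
[Q(γ) : Q] = 4 (equivalently, Q(γ) = Q(√10, √149))

Obviously Q(γ) ⊆ Q(√10, √149), and [Q(√10, √149):Q] = 4 (since 10, 149 are distinct squarefree integers > 1 with 1490 not a perfect square). To show equality we compute the minimal polynomial of γ. From γ = √10 + √149: γ^2 = 10 + 2√(1490) + 149 = 159 + 2√(1490), so γ^2 - 159 = 2√(1490); squaring, (γ^2 - 159)^2 = 4·1490, i.e. γ^4 - 318γ^2 + 25281 - 5960 = 0, i.e. γ^4 - 318γ^2 + 19321 = 0. So γ is a root of x^4 - 318x^2 + 19321. This polynomial is irreducible over Q: it has no rational root (each ±√10 ± √149 is irrational), and any factorization into two quadratics over Q would force √(1490) ∈ Q (pairing opposite roots) or √10, √149 ∈ Q (other pairings), all impossible. Hence [Q(γ):Q] = 4 = [Q(√10, √149):Q], so Q(γ) = Q(√10, √149).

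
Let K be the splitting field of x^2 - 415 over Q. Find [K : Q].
[K : Q] = 2

f(x) = x^2 - 415 factors as (x - √415)(x + √415). The splitting field is K = Q(√415). Since 415 is squarefree and > 1, it is not a perfect square, so x^2 - 415 is irreducible over Q and [Q(√415) : Q] = 2. Hence [K : Q] = 2.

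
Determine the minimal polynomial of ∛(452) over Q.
m_α(x) = x^3 - 452

α satisfies α^3 = 452, so x^3 - 452 annihilates α. By the rational root test, a rational root p/q (in lowest terms) of x^3 - 452 would satisfy p^3 = 452 q^3, forcing q = 1 and p^3 = 452; but 452 is not a perfect cube, contradiction. A monic cubic over Q with no rational root is irreducible (any nontrivial factorization would include a linear factor). Hence x^3 - 452 is the minimal polynomial of α, and in particular [Q(α):Q] = 3.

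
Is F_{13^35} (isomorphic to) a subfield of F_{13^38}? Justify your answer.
No: F_{13^35} is not a subfield of F_{13^38}

F_{p^m} embeds in F_{p^n} iff m | n. Here 35 ∤ 38 (since 38 = 1·35 + 3 with remainder 3 ≠ 0), so F_{13^35} is not a subfield of F_{13^38}. Equivalently: if it were, the tower law would give 35 = [F_{13^35}:F_13] dividing [F_{13^38}:F_13] = 38, contradiction.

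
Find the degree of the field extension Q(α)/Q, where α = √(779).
[Q(α):Q] = 2

[Q(α):Q] equals the degree of the minimal polynomial of α. Here α^2 = 779 and x^2 - 779 is irreducible (d = 779 is squarefree, ≠ 1, hence not a square), so deg(m_α) = 2. Thus [Q(α):Q] = 2.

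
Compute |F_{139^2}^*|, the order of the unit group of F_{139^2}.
|F_{139^2}^*| = 19320

F_{139^2} has 139^2 = 19321 elements; its multiplicative group consists of all nonzero elements, so |F_{139^2}^*| = 19321 - 1 = 19320. (It is cyclic since any finite subgroup of the multiplicative group of a field is cyclic.)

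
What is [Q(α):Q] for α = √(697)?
[Q(α):Q] = 2

[Q(α):Q] equals the degree of the minimal polynomial of α. Here α^2 = 697 and x^2 - 697 is irreducible (d = 697 is squarefree, ≠ 1, hence not a square), so deg(m_α) = 2. Thus [Q(α):Q] = 2.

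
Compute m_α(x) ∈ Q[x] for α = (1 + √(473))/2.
m_α(x) = x^2 - x - 118

From 2α - 1 = √(473), squaring gives (2α - 1)^2 = 473, i.e. 4α^2 - 4α + 1 = 473, so α^2 - α + (1 - 473)/4 = 0. Since 473 ≡ 1 (mod 4), (1 - 473)/4 = -118 ∈ Z. The polynomial x^2 - x - 118 has discriminant 1 - 4·(-118) = 473, which is not a perfect square in Q (d = 473 is squarefree and ≠ 1), so x^2 - x - 118 is irreducible over Q. It is the minimal polynomial of α.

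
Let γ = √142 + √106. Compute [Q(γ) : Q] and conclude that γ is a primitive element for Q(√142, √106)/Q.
[Q(γ) : Q] = 4 (equivalently, Q(γ) = Q(√142, √106))

Obviously Q(γ) ⊆ Q(√142, √106), and [Q(√142, √106):Q] = 4 (since 142, 106 are distinct squarefree integers > 1 with 15052 not a perfect square). To show equality we compute the minimal polynomial of γ. From γ = √142 + √106: γ^2 = 142 + 2√(15052) + 106 = 248 + 2√(15052), so γ^2 - 248 = 2√(15052); squaring, (γ^2 - 248)^2 = 4·15052, i.e. γ^4 - 496γ^2 + 61504 - 60208 = 0, i.e. γ^4 - 496γ^2 + 1296 = 0. So γ is a root of x^4 - 496x^2 + 1296. This polynomial is irreducible over Q: it has no rational root (each ±√142 ± √106 is irrational), and any factorization into two quadratics over Q would force √(15052) ∈ Q (pairing opposite roots) or √142, √106 ∈ Q (other pairings), all impossible. Hence [Q(γ):Q] = 4 = [Q(√142, √106):Q], so Q(γ) = Q(√142, √106).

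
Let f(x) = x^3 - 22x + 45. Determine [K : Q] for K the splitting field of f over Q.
[K : Q] = 6

By the rational root test, any rational root of the monic integer polynomial f(x) = x^3 - 22x + 45 must be an integer dividing the constant term 45, i.e. one of ±{1, 3, 5, 9, 15, 45}. Evaluating: f(1) = 24, f(-1) = 66, f(3) = 6, f(-3) = 84, f(5) = 60, f(-5) = 30, f(9) = 576, f(-9) = -486, f(15) = 3090, f(-15) = -3000, f(45) = 90180, f(-45) = -90090; none is 0, so f has no rational root and is therefore irreducible over Q (a cubic with no linear factor over a field is irreducible). For an irreducible cubic, the Galois group is A_3 or S_3 according as the discriminant disc(f) = -4a^3 - 27b^2 = -4·(-22)^3 - 27·(45)^2 = -12083 is or is not a square in Q. Here disc(f) = -12083 is not a perfect square in Q, so the Galois group of f over Q is not contained in A_3 and must be all of S_3. The splitting field has degree |S_3| = 6 over Q, so [K : Q] = 6.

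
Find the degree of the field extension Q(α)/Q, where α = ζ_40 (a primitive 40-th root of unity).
[Q(α):Q] = 16

The minimal polynomial of ζ_40 over Q is the 40-th cyclotomic polynomial Φ_40(x), which is irreducible over Q and has degree φ(40) = 16. Hence [Q(α):Q] = φ(40) = 16.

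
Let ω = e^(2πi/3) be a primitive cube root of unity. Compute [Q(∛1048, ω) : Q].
[Q(∛1048, ω) : Q] = 6

[Q(∛1048):Q] = 3 (min poly x^3 - 1048, irreducible since 1048 is not a perfect cube). [Q(ω):Q] = 2 (min poly x^2 + x + 1). Since Q(∛1048) ⊂ R and ω ∉ R, we have ω ∉ Q(∛1048), so x^2 + x + 1 remains irreducible over Q(∛1048) and [Q(∛1048, ω) : Q(∛1048)] = 2. By the tower law, [Q(∛1048, ω) : Q] = 3 · 2 = 6. (In fact Q(∛1048, ω) is the splitting field of x^3 - 1048 over Q.)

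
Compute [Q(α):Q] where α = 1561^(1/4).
[Q(α):Q] = 4

α is a root of x^4 - 1561. By Eisenstein's criterion at the prime p = 7 (which divides the constant term 1561 but p^2 = 49 does not, since 1561 is squarefree), x^4 - 1561 is irreducible over Q. Hence [Q(α):Q] = 4.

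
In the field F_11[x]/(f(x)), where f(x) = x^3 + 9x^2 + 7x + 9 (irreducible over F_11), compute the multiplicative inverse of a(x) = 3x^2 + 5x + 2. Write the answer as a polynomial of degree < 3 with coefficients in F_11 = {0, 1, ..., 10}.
a(x)^(-1) ≡ 8x^2 + x + 3 (mod f(x))

Since f is irreducible over F_11, F_11[x]/(f) is a field and a(x) ≠ 0 has an inverse. Apply the extended Euclidean algorithm to f(x) and a(x) in F_11[x]: f(x) = (4x)·a(x) + (10x + 9);  a(x) = (8x + 1)·(10x + 9) + (4). The last nonzero remainder is the constant 4 = gcd(f, a) in F_11. Back-substituting through the division chain expresses 4 = s(x)·a(x) + t(x)·f(x) with s(x) ≡ 10x^2 + 4x + 1 (mod f), so (10x^2 + 4x + 1)·a(x) ≡ 4 (mod f). Multiplying by 4^(-1) ≡ 3 in F_11 gives a(x)^(-1) ≡ 3·(10x^2 + 4x + 1) ≡ 8x^2 + x + 3 (mod f). Check: (3x^2 + 5x + 2)·(8x^2 + x + 3) = 2x^4 + 10x^3 + 8x^2 + 6x + 6 ≡ 1 (mod x^3 + 9x^2 + 7x + 9).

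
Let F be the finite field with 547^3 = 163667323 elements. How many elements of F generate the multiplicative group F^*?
There are φ(163667322) = 42830208 primitive elements

F_q^* is cyclic of order q - 1 = 163667322. A cyclic group of order m has exactly φ(m) generators. Here m = 163667322 = 2 · 3^2 · 7 · 13 · 163 · 613, so the number of primitive elements is φ(163667322) = 42830208.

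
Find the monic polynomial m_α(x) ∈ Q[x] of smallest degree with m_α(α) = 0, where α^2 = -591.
m_α(x) = x^2 + 591

α satisfies α^2 + 591 = 0, so x^2 + 591 annihilates α. Since d = -591 is squarefree and ≠ 1, it is not a perfect square in Q, so x^2 + 591 has no rational root and is therefore irreducible over Q (a degree-2 polynomial over a field is irreducible iff it has no root). Hence m_α(x) = x^2 + 591.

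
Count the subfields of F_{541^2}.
F_{541^2} has 2 subfields

The subfields of F_{p^n} are exactly the fields F_{p^d} for d | n (each is the fixed field of the unique index-d subgroup of Gal(F_{p^n}/F_p) ≅ Z/nZ). The divisors of n = 2 are {1, 2}, giving 2 subfields: F_{541^1}, F_{541^2}.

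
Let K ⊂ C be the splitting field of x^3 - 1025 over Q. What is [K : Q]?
[K : Q] = 6

The roots of x^3 - 1025 are ∛1025, ω∛1025, ω^2∛1025 where ω = e^(2πi/3) is a primitive cube root of unity, so K = Q(∛1025, ω). Now [Q(∛1025):Q] = 3 (since 1025 is not a perfect cube, x^3 - 1025 is irreducible) and [Q(ω):Q] = 2. Both 2 and 3 divide [K:Q], and [K:Q] ≤ 3·2 = 6, so [K:Q] = 6. (Equivalently: Q(∛1025) ⊂ R but ω ∉ R, so [K : Q(∛1025)] = 2.)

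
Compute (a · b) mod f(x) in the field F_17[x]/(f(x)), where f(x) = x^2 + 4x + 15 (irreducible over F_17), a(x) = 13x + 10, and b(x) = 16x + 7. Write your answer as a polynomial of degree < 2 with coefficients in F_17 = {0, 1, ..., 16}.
a · b ≡ 14x + 10 (mod f(x))

Multiply in F_17[x]: a(x)·b(x) = (13x + 10)·(16x + 7) = 4x^2 + 13x + 2. This has degree ≥ 2, so divide by f(x) over F_17: 4x^2 + 13x + 2 = (4)·(x^2 + 4x + 15) + (14x + 10). Hence a·b ≡ 14x + 10 (mod f). (F_17[x]/(f) is a field with 17^2 = 289 elements since f is irreducible of degree 2.)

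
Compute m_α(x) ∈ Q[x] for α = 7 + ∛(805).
m_α(x) = x^3 - 21x^2 + 147x - 1148

Set β = α - 7 = ∛(805), so β^3 = 805. Then (α - 7)^3 - 805 = 0, i.e. α is a root of g(x) = (x - 7)^3 - 805 = x^3 - 21x^2 + 147x - 1148. Since g(x) = h(x - 7) where h(x) = x^3 - 805, and h is irreducible over Q (because 805 is not a perfect cube, so h has no rational root, and a monic cubic with no rational root is irreducible), g is also irreducible (irreducibility is preserved under the substitution x → x - 7). Hence m_α(x) = x^3 - 21x^2 + 147x - 1148.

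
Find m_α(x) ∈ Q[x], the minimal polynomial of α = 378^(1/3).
m_α(x) = x^3 - 378

α satisfies α^3 = 378, so x^3 - 378 annihilates α. By the rational root test, a rational root p/q (in lowest terms) of x^3 - 378 would satisfy p^3 = 378 q^3, forcing q = 1 and p^3 = 378; but 378 is not a perfect cube, contradiction. A monic cubic over Q with no rational root is irreducible (any nontrivial factorization would include a linear factor). Hence x^3 - 378 is the minimal polynomial of α, and in particular [Q(α):Q] = 3.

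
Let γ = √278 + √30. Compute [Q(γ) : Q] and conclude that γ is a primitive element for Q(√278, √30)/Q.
[Q(γ) : Q] = 4 (equivalently, Q(γ) = Q(√278, √30))

Obviously Q(γ) ⊆ Q(√278, √30), and [Q(√278, √30):Q] = 4 (since 278, 30 are distinct squarefree integers > 1 with 8340 not a perfect square). To show equality we compute the minimal polynomial of γ. From γ = √278 + √30: γ^2 = 278 + 2√(8340) + 30 = 308 + 2√(8340), so γ^2 - 308 = 2√(8340); squaring, (γ^2 - 308)^2 = 4·8340, i.e. γ^4 - 616γ^2 + 94864 - 33360 = 0, i.e. γ^4 - 616γ^2 + 61504 = 0. So γ is a root of x^4 - 616x^2 + 61504. This polynomial is irreducible over Q: it has no rational root (each ±√278 ± √30 is irrational), and any factorization into two quadratics over Q would force √(8340) ∈ Q (pairing opposite roots) or √278, √30 ∈ Q (other pairings), all impossible. Hence [Q(γ):Q] = 4 = [Q(√278, √30):Q], so Q(γ) = Q(√278, √30).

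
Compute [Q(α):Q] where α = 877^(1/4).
[Q(α):Q] = 4

α is a root of x^4 - 877. By Eisenstein's criterion at the prime p = 877 (which divides the constant term 877 but p^2 = 769129 does not, since 877 is squarefree), x^4 - 877 is irreducible over Q. Hence [Q(α):Q] = 4.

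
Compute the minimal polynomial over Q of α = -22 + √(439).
m_α(x) = x^2 + 44x + 45

From α + 22 = √(439), squaring gives (α + 22)^2 = 439, i.e. α^2 + 44α + 484 = 439, so α^2 + 44α + 45 = 0. The discriminant of x^2 + 44x + 45 is (44)^2 - 4·(45) = 1936 - 180 = 1756, and 4·(439) is not a perfect square in Q since 439 is squarefree and ≠ 1. Hence x^2 + 44x + 45 is irreducible over Q and is the minimal polynomial of α.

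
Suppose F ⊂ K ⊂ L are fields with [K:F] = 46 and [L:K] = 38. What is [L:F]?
[L:F] = 1748

The tower law says that for any tower of field extensions F ⊂ K ⊂ L with finite degrees, [L:F] = [L:K] · [K:F]. Here this gives [L:F] = 38 · 46 = 1748.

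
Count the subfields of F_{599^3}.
F_{599^3} has 2 subfields

The subfields of F_{p^n} are exactly the fields F_{p^d} for d | n (each is the fixed field of the unique index-d subgroup of Gal(F_{p^n}/F_p) ≅ Z/nZ). The divisors of n = 3 are {1, 3}, giving 2 subfields: F_{599^1}, F_{599^3}.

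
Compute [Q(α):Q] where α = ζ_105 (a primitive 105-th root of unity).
[Q(α):Q] = 48

The minimal polynomial of ζ_105 over Q is the 105-th cyclotomic polynomial Φ_105(x), which is irreducible over Q and has degree φ(105) = 48. Hence [Q(α):Q] = φ(105) = 48.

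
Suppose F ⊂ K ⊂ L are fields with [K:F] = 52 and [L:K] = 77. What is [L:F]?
[L:F] = 4004

The tower law says that for any tower of field extensions F ⊂ K ⊂ L with finite degrees, [L:F] = [L:K] · [K:F]. Here this gives [L:F] = 77 · 52 = 4004.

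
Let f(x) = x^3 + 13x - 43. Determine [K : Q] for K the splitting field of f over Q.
[K : Q] = 6

By the rational root test, any rational root of the monic integer polynomial f(x) = x^3 + 13x - 43 must be an integer dividing the constant term -43, i.e. one of ±{1, 43}. Evaluating: f(1) = -29, f(-1) = -57, f(43) = 80023, f(-43) = -80109; none is 0, so f has no rational root and is therefore irreducible over Q (a cubic with no linear factor over a field is irreducible). For an irreducible cubic, the Galois group is A_3 or S_3 according as the discriminant disc(f) = -4a^3 - 27b^2 = -4·(13)^3 - 27·(-43)^2 = -58711 is or is not a square in Q. Here disc(f) = -58711 is not a perfect square in Q, so the Galois group of f over Q is not contained in A_3 and must be all of S_3. The splitting field has degree |S_3| = 6 over Q, so [K : Q] = 6.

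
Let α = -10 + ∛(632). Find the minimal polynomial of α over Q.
m_α(x) = x^3 + 30x^2 + 300x + 368

Set β = α + 10 = ∛(632), so β^3 = 632. Then (α + 10)^3 - 632 = 0, i.e. α is a root of g(x) = (x + 10)^3 - 632 = x^3 + 30x^2 + 300x + 368. Since g(x) = h(x + 10) where h(x) = x^3 - 632, and h is irreducible over Q (because 632 is not a perfect cube, so h has no rational root, and a monic cubic with no rational root is irreducible), g is also irreducible (irreducibility is preserved under the substitution x → x + 10). Hence m_α(x) = x^3 + 30x^2 + 300x + 368.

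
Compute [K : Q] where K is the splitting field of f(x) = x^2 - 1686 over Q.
[K : Q] = 2

f(x) = x^2 - 1686 factors as (x - √1686)(x + √1686). The splitting field is K = Q(√1686). Since 1686 is squarefree and > 1, it is not a perfect square, so x^2 - 1686 is irreducible over Q and [Q(√1686) : Q] = 2. Hence [K : Q] = 2.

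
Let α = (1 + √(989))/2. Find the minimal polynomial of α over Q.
m_α(x) = x^2 - x - 247

From 2α - 1 = √(989), squaring gives (2α - 1)^2 = 989, i.e. 4α^2 - 4α + 1 = 989, so α^2 - α + (1 - 989)/4 = 0. Since 989 ≡ 1 (mod 4), (1 - 989)/4 = -247 ∈ Z. The polynomial x^2 - x - 247 has discriminant 1 - 4·(-247) = 989, which is not a perfect square in Q (d = 989 is squarefree and ≠ 1), so x^2 - x - 247 is irreducible over Q. It is the minimal polynomial of α.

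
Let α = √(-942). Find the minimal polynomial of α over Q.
m_α(x) = x^2 + 942

α satisfies α^2 + 942 = 0, so x^2 + 942 annihilates α. Since d = -942 is squarefree and ≠ 1, it is not a perfect square in Q, so x^2 + 942 has no rational root and is therefore irreducible over Q (a degree-2 polynomial over a field is irreducible iff it has no root). Hence m_α(x) = x^2 + 942.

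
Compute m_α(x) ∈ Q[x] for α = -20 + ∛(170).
m_α(x) = x^3 + 60x^2 + 1200x + 7830

Set β = α + 20 = ∛(170), so β^3 = 170. Then (α + 20)^3 - 170 = 0, i.e. α is a root of g(x) = (x + 20)^3 - 170 = x^3 + 60x^2 + 1200x + 7830. Since g(x) = h(x + 20) where h(x) = x^3 - 170, and h is irreducible over Q (because 170 is not a perfect cube, so h has no rational root, and a monic cubic with no rational root is irreducible), g is also irreducible (irreducibility is preserved under the substitution x → x + 20). Hence m_α(x) = x^3 + 60x^2 + 1200x + 7830.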